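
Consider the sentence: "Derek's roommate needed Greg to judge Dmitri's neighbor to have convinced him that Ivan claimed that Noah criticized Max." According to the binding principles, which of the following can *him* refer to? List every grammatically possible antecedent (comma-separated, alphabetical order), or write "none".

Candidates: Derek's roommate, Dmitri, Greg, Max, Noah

Derek's roommate, Dmitri, Greg

*him* is a pronoun; Principle B requires it to be free in its binding domain — the clause headed by 'convinced'.
— Derek's roommate: subject of the matrix clause; c-commands the pronoun but lies outside its binding domain — allowed.
— Dmitri: possessor inside the subject DP of the clause headed by 'convinced'; does not c-command the pronoun — Principle B does not apply; allowed.
— Greg: subject of the clause headed by 'judge'; c-commands the pronoun but lies outside its binding domain — allowed.
— Max: object of the clause headed by 'criticized'; is c-commanded by the pronoun; coreference would bind this R-expression — blocked (Principle C).
— Noah: subject of the clause headed by 'criticized'; is c-commanded by the pronoun; coreference would bind this R-expression — blocked (Principle C).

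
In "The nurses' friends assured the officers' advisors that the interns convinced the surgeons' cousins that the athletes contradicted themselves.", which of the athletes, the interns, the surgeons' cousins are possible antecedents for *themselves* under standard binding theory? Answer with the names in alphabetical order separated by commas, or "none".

*themselves* is a reflexive; Principle A requires it to be bound within its binding domain — the clause headed by 'contradicted'.
— the athletes: subject of the clause headed by 'contradicted'; c-commands the reflexive within its binding domain — allowed (Principle A).
— the interns: subject of the clause headed by 'convinced'; c-commands the reflexive but lies outside its binding domain — cannot bind it (Principle A).
— the surgeons' cousins: object of the clause headed by 'convinced'; c-commands the reflexive but lies outside its binding domain — cannot bind it (Principle A).

the athletes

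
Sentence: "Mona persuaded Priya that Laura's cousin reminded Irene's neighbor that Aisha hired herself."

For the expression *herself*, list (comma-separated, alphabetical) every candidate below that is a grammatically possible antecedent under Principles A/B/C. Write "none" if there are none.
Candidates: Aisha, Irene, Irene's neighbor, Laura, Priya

*herself* is a reflexive; Principle A requires it to be bound within its binding domain — the clause headed by 'hired'.
— Aisha: subject of the clause headed by 'hired'; c-commands the reflexive within its binding domain — allowed (Principle A).
— Irene: possessor inside the object DP of the clause headed by 'reminded'; does not c-command the reflexive — cannot bind it (Principle A).
— Irene's neighbor: object of the clause headed by 'reminded'; c-commands the reflexive but lies outside its binding domain — cannot bind it (Principle A).
— Laura: possessor inside the subject DP of the clause headed by 'reminded'; does not c-command the reflexive — cannot bind it (Principle A).
— Priya: object of the matrix clause; c-commands the reflexive but lies outside its binding domain — cannot bind it (Principle A).

Aisha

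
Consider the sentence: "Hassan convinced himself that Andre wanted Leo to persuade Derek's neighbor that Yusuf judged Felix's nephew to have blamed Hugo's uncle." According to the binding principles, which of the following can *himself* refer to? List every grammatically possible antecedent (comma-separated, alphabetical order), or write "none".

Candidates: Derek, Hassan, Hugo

*himself* is a reflexive; Principle A requires it to be bound within its binding domain — the matrix clause.
— Derek: possessor inside the object DP of the clause headed by 'persuade'; does not c-command the reflexive — cannot bind it (Principle A).
— Hassan: subject of the matrix clause; c-commands the reflexive within its binding domain — allowed (Principle A).
— Hugo: possessor inside the object DP of the clause headed by 'blamed'; does not c-command the reflexive — cannot bind it (Principle A).

Hassan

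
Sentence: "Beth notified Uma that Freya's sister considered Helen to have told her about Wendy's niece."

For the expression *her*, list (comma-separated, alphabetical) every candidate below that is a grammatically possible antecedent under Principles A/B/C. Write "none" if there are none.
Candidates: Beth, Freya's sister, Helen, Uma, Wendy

*her* is a pronoun; Principle B requires it to be free in its binding domain — the clause headed by 'told'.
— Beth: subject of the matrix clause; c-commands the pronoun but lies outside its binding domain — allowed.
— Freya's sister: subject of the clause headed by 'considered'; c-commands the pronoun but lies outside its binding domain — allowed.
— Helen: subject of the clause headed by 'told'; c-commands the pronoun within its binding domain — blocked (Principle B).
— Uma: object of the matrix clause; c-commands the pronoun but lies outside its binding domain — allowed.
— Wendy: possessor inside the second object DP of the clause headed by 'told'; is c-commanded by the pronoun; coreference would bind this R-expression — blocked (Principle C).

Beth, Freya's sister, Uma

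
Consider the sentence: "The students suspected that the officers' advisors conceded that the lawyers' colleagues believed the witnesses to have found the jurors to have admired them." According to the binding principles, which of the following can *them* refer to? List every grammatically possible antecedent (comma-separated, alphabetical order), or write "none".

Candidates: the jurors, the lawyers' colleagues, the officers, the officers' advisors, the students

*them* is a pronoun; Principle B requires it to be free in its binding domain — the clause headed by 'admired'.
— the jurors: subject of the clause headed by 'admired'; c-commands the pronoun within its binding domain — blocked (Principle B).
— the lawyers' colleagues: subject of the clause headed by 'believed'; c-commands the pronoun but lies outside its binding domain — allowed.
— the officers: possessor inside the subject DP of the clause headed by 'conceded'; does not c-command the pronoun — Principle B does not apply; allowed.
— the officers' advisors: subject of the clause headed by 'conceded'; c-commands the pronoun but lies outside its binding domain — allowed.
— the students: subject of the matrix clause; c-commands the pronoun but lies outside its binding domain — allowed.

the lawyers' colleagues, the officers, the officers' advisors, the students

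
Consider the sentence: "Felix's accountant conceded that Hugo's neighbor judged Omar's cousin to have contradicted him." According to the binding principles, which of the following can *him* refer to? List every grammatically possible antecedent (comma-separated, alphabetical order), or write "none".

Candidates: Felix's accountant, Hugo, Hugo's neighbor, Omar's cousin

*him* is a pronoun; Principle B requires it to be free in its binding domain — the clause headed by 'contradicted'.
— Felix's accountant: subject of the matrix clause; c-commands the pronoun but lies outside its binding domain — allowed.
— Hugo: possessor inside the subject DP of the clause headed by 'judged'; does not c-command the pronoun — Principle B does not apply; allowed.
— Hugo's neighbor: subject of the clause headed by 'judged'; c-commands the pronoun but lies outside its binding domain — allowed.
— Omar's cousin: subject of the clause headed by 'contradicted'; c-commands the pronoun within its binding domain — blocked (Principle B).

Felix's accountant, Hugo, Hugo's neighbor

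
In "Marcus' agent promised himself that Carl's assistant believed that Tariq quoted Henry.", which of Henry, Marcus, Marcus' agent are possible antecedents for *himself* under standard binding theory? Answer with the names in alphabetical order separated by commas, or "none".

*himself* is a reflexive; Principle A requires it to be bound within its binding domain — the matrix clause.
— Henry: object of the clause headed by 'quoted'; does not c-command the reflexive — cannot bind it (Principle A).
— Marcus: possessor inside the subject DP of the matrix clause; does not c-command the reflexive — cannot bind it (Principle A).
— Marcus' agent: subject of the matrix clause; c-commands the reflexive within its binding domain — allowed (Principle A).

Marcus' agent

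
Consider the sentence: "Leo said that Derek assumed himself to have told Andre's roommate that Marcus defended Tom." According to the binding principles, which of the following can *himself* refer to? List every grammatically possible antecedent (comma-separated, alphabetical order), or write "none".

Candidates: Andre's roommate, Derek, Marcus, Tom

Derek

*himself* is a reflexive; Principle A requires it to be bound within its binding domain — the clause headed by 'assumed'.
— Andre's roommate: object of the clause headed by 'told'; does not c-command the reflexive — cannot bind it (Principle A).
— Derek: subject of the clause headed by 'assumed'; c-commands the reflexive within its binding domain — allowed (Principle A).
— Marcus: subject of the clause headed by 'defended'; does not c-command the reflexive — cannot bind it (Principle A).
— Tom: object of the clause headed by 'defended'; does not c-command the reflexive — cannot bind it (Principle A).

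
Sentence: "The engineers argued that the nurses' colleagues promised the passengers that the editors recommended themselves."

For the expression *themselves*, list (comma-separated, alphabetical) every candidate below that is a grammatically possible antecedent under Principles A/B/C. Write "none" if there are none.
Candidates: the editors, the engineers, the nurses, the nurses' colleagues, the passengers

the editors

*themselves* is a reflexive; Principle A requires it to be bound within its binding domain — the clause headed by 'recommended'.
— the editors: subject of the clause headed by 'recommended'; c-commands the reflexive within its binding domain — allowed (Principle A).
— the engineers: subject of the matrix clause; c-commands the reflexive but lies outside its binding domain — cannot bind it (Principle A).
— the nurses: possessor inside the subject DP of the clause headed by 'promised'; does not c-command the reflexive — cannot bind it (Principle A).
— the nurses' colleagues: subject of the clause headed by 'promised'; c-commands the reflexive but lies outside its binding domain — cannot bind it (Principle A).
— the passengers: object of the clause headed by 'promised'; c-commands the reflexive but lies outside its binding domain — cannot bind it (Principle A).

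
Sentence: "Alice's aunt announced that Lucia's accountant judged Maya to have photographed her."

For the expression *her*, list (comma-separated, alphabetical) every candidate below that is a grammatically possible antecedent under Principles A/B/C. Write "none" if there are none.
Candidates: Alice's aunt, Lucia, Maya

*her* is a pronoun; Principle B requires it to be free in its binding domain — the clause headed by 'photographed'.
— Alice's aunt: subject of the matrix clause; c-commands the pronoun but lies outside its binding domain — allowed.
— Lucia: possessor inside the subject DP of the clause headed by 'judged'; does not c-command the pronoun — Principle B does not apply; allowed.
— Maya: subject of the clause headed by 'photographed'; c-commands the pronoun within its binding domain — blocked (Principle B).

Alice's aunt, Lucia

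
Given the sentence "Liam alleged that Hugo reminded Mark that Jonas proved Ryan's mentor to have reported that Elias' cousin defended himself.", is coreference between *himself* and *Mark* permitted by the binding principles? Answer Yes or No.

*himself* is a reflexive; Principle A requires it to be bound within its binding domain — the clause headed by 'defended'.
— Mark: object of the clause headed by 'reminded'; c-commands the reflexive but lies outside its binding domain — cannot bind it (Principle A).

No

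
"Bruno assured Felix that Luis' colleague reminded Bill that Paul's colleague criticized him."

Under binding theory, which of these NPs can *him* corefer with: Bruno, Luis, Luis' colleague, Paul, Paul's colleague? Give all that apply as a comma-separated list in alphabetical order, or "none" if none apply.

Bruno, Luis, Luis' colleague, Paul

*him* is a pronoun; Principle B requires it to be free in its binding domain — the clause headed by 'criticized'.
— Bruno: subject of the matrix clause; c-commands the pronoun but lies outside its binding domain — allowed.
— Luis: possessor inside the subject DP of the clause headed by 'reminded'; does not c-command the pronoun — Principle B does not apply; allowed.
— Luis' colleague: subject of the clause headed by 'reminded'; c-commands the pronoun but lies outside its binding domain — allowed.
— Paul: possessor inside the subject DP of the clause headed by 'criticized'; does not c-command the pronoun — Principle B does not apply; allowed.
— Paul's colleague: subject of the clause headed by 'criticized'; c-commands the pronoun within its binding domain — blocked (Principle B).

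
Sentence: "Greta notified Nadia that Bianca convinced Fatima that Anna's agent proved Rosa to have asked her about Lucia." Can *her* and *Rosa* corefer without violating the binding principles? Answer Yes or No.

No

*Rosa* is an R-expression; Principle C requires it to be free (not bound by any c-commanding expression).
— her: object of the clause headed by 'asked'; the R-expression locally c-commands the pronoun — coreference blocked (Principle B on the pronoun).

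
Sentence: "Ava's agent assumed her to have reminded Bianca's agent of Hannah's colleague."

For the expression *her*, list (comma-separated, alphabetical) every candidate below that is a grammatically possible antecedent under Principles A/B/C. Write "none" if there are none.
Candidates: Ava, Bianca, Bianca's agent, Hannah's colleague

*her* is a pronoun; Principle B requires it to be free in its binding domain — the matrix clause.
— Ava: possessor inside the subject DP of the matrix clause; does not c-command the pronoun — Principle B does not apply; allowed.
— Bianca: possessor inside the object DP of the clause headed by 'reminded'; is c-commanded by the pronoun; coreference would bind this R-expression — blocked (Principle C).
— Bianca's agent: object of the clause headed by 'reminded'; is c-commanded by the pronoun; coreference would bind this R-expression — blocked (Principle C).
— Hannah's colleague: second object of the clause headed by 'reminded'; is c-commanded by the pronoun; coreference would bind this R-expression — blocked (Principle C).

Ava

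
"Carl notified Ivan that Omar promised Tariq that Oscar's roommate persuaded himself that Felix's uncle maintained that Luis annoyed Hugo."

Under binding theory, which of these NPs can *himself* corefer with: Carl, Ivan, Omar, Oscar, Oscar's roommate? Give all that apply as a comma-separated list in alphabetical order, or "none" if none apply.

Oscar's roommate

*himself* is a reflexive; Principle A requires it to be bound within its binding domain — the clause headed by 'persuaded'.
— Carl: subject of the matrix clause; c-commands the reflexive but lies outside its binding domain — cannot bind it (Principle A).
— Ivan: object of the matrix clause; c-commands the reflexive but lies outside its binding domain — cannot bind it (Principle A).
— Omar: subject of the clause headed by 'promised'; c-commands the reflexive but lies outside its binding domain — cannot bind it (Principle A).
— Oscar: possessor inside the subject DP of the clause headed by 'persuaded'; does not c-command the reflexive — cannot bind it (Principle A).
— Oscar's roommate: subject of the clause headed by 'persuaded'; c-commands the reflexive within its binding domain — allowed (Principle A).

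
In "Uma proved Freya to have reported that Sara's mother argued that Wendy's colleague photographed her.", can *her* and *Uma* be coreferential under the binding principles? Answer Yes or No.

Yes

*Uma* is an R-expression; Principle C requires it to be free (not bound by any c-commanding expression).
— her: object of the clause headed by 'photographed'; the pronoun does not c-command the R-expression — coreference allowed.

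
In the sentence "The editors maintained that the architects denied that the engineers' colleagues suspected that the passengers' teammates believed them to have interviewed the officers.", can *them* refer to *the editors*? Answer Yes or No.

Yes

*them* is a pronoun; Principle B requires it to be free in its binding domain — the clause headed by 'believed'.
— the editors: subject of the matrix clause; c-commands the pronoun but lies outside its binding domain — allowed.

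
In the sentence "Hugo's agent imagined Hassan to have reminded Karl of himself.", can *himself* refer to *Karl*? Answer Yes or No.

*himself* is a reflexive; Principle A requires it to be bound within its binding domain — the clause headed by 'reminded'.
— Karl: object of the clause headed by 'reminded'; c-commands the reflexive within its binding domain — allowed (Principle A).

Yes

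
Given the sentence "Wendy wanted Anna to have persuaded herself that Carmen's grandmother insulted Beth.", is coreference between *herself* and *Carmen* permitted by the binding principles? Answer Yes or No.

*herself* is a reflexive; Principle A requires it to be bound within its binding domain — the clause headed by 'persuaded'.
— Carmen: possessor inside the subject DP of the clause headed by 'insulted'; does not c-command the reflexive — cannot bind it (Principle A).

No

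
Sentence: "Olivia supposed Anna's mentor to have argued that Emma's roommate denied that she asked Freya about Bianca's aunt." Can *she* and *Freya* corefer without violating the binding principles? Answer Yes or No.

*Freya* is an R-expression; Principle C requires it to be free (not bound by any c-commanding expression).
— she: subject of the clause headed by 'asked'; the pronoun c-commands the R-expression — coreference blocked (Principle C).

No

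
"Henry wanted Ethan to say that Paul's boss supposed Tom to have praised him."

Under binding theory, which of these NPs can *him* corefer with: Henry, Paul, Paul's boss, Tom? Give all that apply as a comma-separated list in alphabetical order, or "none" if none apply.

Henry, Paul, Paul's boss

*him* is a pronoun; Principle B requires it to be free in its binding domain — the clause headed by 'praised'.
— Henry: subject of the matrix clause; c-commands the pronoun but lies outside its binding domain — allowed.
— Paul: possessor inside the subject DP of the clause headed by 'supposed'; does not c-command the pronoun — Principle B does not apply; allowed.
— Paul's boss: subject of the clause headed by 'supposed'; c-commands the pronoun but lies outside its binding domain — allowed.
— Tom: subject of the clause headed by 'praised'; c-commands the pronoun within its binding domain — blocked (Principle B).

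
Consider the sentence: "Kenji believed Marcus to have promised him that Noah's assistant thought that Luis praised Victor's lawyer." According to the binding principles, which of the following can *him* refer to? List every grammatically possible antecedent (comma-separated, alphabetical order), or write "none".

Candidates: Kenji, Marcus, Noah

*him* is a pronoun; Principle B requires it to be free in its binding domain — the clause headed by 'promised'.
— Kenji: subject of the matrix clause; c-commands the pronoun but lies outside its binding domain — allowed.
— Marcus: subject of the clause headed by 'promised'; c-commands the pronoun within its binding domain — blocked (Principle B).
— Noah: possessor inside the subject DP of the clause headed by 'thought'; is c-commanded by the pronoun; coreference would bind this R-expression — blocked (Principle C).

Kenji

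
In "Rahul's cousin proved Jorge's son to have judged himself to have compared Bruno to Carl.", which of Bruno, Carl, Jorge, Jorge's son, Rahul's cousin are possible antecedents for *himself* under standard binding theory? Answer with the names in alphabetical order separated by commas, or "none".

*himself* is a reflexive; Principle A requires it to be bound within its binding domain — the clause headed by 'judged'.
— Bruno: object of the clause headed by 'compared'; does not c-command the reflexive — cannot bind it (Principle A).
— Carl: second object of the clause headed by 'compared'; does not c-command the reflexive — cannot bind it (Principle A).
— Jorge: possessor inside the subject DP of the clause headed by 'judged'; does not c-command the reflexive — cannot bind it (Principle A).
— Jorge's son: subject of the clause headed by 'judged'; c-commands the reflexive within its binding domain — allowed (Principle A).
— Rahul's cousin: subject of the matrix clause; c-commands the reflexive but lies outside its binding domain — cannot bind it (Principle A).

Jorge's son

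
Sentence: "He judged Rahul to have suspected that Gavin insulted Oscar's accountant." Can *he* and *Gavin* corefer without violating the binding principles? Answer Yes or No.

No

*Gavin* is an R-expression; Principle C requires it to be free (not bound by any c-commanding expression).
— he: subject of the matrix clause; the pronoun c-commands the R-expression — coreference blocked (Principle C).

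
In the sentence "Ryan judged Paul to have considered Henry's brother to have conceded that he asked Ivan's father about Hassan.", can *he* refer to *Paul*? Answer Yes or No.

*he* is a pronoun; Principle B requires it to be free in its binding domain — the clause headed by 'asked'.
— Paul: subject of the clause headed by 'considered'; c-commands the pronoun but lies outside its binding domain — allowed.

Yes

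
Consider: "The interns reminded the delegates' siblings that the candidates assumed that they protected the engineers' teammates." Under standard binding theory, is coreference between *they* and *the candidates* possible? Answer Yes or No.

*the candidates* is an R-expression; Principle C requires it to be free (not bound by any c-commanding expression).
— they: subject of the clause headed by 'protected'; the pronoun does not c-command the R-expression — coreference allowed.

Yes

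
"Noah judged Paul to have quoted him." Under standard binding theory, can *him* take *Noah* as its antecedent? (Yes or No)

*him* is a pronoun; Principle B requires it to be free in its binding domain — the clause headed by 'quoted'.
— Noah: subject of the matrix clause; c-commands the pronoun but lies outside its binding domain — allowed.

Yes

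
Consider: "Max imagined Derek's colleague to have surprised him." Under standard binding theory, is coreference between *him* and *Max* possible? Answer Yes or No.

Yes

*Max* is an R-expression; Principle C requires it to be free (not bound by any c-commanding expression).
— him: object of the clause headed by 'surprised'; the pronoun does not c-command the R-expression — coreference allowed.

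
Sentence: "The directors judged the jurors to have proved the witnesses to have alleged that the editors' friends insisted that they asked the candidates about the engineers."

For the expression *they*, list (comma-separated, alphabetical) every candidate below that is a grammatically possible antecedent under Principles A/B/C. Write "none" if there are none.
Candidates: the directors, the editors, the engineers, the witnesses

*they* is a pronoun; Principle B requires it to be free in its binding domain — the clause headed by 'asked'.
— the directors: subject of the matrix clause; c-commands the pronoun but lies outside its binding domain — allowed.
— the editors: possessor inside the subject DP of the clause headed by 'insisted'; does not c-command the pronoun — Principle B does not apply; allowed.
— the engineers: second object of the clause headed by 'asked'; is c-commanded by the pronoun; coreference would bind this R-expression — blocked (Principle C).
— the witnesses: subject of the clause headed by 'alleged'; c-commands the pronoun but lies outside its binding domain — allowed.

the directors, the editors, the witnesses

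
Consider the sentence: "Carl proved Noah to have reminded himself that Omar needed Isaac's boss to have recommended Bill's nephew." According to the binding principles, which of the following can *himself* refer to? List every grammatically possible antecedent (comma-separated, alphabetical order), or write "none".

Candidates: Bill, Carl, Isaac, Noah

*himself* is a reflexive; Principle A requires it to be bound within its binding domain — the clause headed by 'reminded'.
— Bill: possessor inside the object DP of the clause headed by 'recommended'; does not c-command the reflexive — cannot bind it (Principle A).
— Carl: subject of the matrix clause; c-commands the reflexive but lies outside its binding domain — cannot bind it (Principle A).
— Isaac: possessor inside the subject DP of the clause headed by 'recommended'; does not c-command the reflexive — cannot bind it (Principle A).
— Noah: subject of the clause headed by 'reminded'; c-commands the reflexive within its binding domain — allowed (Principle A).

Noah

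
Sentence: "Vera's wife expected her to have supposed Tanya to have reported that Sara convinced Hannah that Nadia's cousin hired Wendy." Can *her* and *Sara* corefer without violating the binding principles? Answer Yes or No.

*Sara* is an R-expression; Principle C requires it to be free (not bound by any c-commanding expression).
— her: subject of the clause headed by 'supposed'; the pronoun c-commands the R-expression — coreference blocked (Principle C).

No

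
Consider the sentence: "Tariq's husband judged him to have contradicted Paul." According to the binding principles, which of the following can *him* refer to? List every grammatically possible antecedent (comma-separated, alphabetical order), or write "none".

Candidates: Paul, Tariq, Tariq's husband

*him* is a pronoun; Principle B requires it to be free in its binding domain — the matrix clause.
— Paul: object of the clause headed by 'contradicted'; is c-commanded by the pronoun; coreference would bind this R-expression — blocked (Principle C).
— Tariq: possessor inside the subject DP of the matrix clause; does not c-command the pronoun — Principle B does not apply; allowed.
— Tariq's husband: subject of the matrix clause; c-commands the pronoun within its binding domain — blocked (Principle B).

Tariq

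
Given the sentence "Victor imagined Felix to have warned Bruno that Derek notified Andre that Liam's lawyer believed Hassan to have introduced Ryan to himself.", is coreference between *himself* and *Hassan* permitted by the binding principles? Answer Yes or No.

*himself* is a reflexive; Principle A requires it to be bound within its binding domain — the clause headed by 'introduced'.
— Hassan: subject of the clause headed by 'introduced'; c-commands the reflexive within its binding domain — allowed (Principle A).

Yes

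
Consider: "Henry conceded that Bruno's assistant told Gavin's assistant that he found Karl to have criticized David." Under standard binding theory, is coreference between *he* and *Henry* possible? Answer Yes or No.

*Henry* is an R-expression; Principle C requires it to be free (not bound by any c-commanding expression).
— he: subject of the clause headed by 'found'; the pronoun does not c-command the R-expression — coreference allowed.

Yes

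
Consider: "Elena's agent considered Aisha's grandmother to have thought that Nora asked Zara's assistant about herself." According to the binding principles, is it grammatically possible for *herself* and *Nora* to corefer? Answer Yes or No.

*herself* is a reflexive; Principle A requires it to be bound within its binding domain — the clause headed by 'asked'.
— Nora: subject of the clause headed by 'asked'; c-commands the reflexive within its binding domain — allowed (Principle A).

Yes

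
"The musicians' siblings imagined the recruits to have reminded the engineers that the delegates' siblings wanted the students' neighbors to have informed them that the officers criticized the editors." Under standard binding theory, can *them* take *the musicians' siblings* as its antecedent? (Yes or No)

*them* is a pronoun; Principle B requires it to be free in its binding domain — the clause headed by 'informed'.
— the musicians' siblings: subject of the matrix clause; c-commands the pronoun but lies outside its binding domain — allowed.

Yes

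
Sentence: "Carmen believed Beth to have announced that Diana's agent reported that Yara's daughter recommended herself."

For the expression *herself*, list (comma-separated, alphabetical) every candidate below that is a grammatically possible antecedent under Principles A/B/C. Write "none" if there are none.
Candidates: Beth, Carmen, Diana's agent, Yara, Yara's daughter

Yara's daughter

*herself* is a reflexive; Principle A requires it to be bound within its binding domain — the clause headed by 'recommended'.
— Beth: subject of the clause headed by 'announced'; c-commands the reflexive but lies outside its binding domain — cannot bind it (Principle A).
— Carmen: subject of the matrix clause; c-commands the reflexive but lies outside its binding domain — cannot bind it (Principle A).
— Diana's agent: subject of the clause headed by 'reported'; c-commands the reflexive but lies outside its binding domain — cannot bind it (Principle A).
— Yara: possessor inside the subject DP of the clause headed by 'recommended'; does not c-command the reflexive — cannot bind it (Principle A).
— Yara's daughter: subject of the clause headed by 'recommended'; c-commands the reflexive within its binding domain — allowed (Principle A).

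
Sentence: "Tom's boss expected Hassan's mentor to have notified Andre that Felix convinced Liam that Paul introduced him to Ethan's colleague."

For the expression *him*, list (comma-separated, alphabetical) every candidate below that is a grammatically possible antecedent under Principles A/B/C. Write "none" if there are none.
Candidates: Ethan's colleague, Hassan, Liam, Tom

Hassan, Liam, Tom

*him* is a pronoun; Principle B requires it to be free in its binding domain — the clause headed by 'introduced'.
— Ethan's colleague: second object of the clause headed by 'introduced'; is c-commanded by the pronoun; coreference would bind this R-expression — blocked (Principle C).
— Hassan: possessor inside the subject DP of the clause headed by 'notified'; does not c-command the pronoun — Principle B does not apply; allowed.
— Liam: object of the clause headed by 'convinced'; c-commands the pronoun but lies outside its binding domain — allowed.
— Tom: possessor inside the subject DP of the matrix clause; does not c-command the pronoun — Principle B does not apply; allowed.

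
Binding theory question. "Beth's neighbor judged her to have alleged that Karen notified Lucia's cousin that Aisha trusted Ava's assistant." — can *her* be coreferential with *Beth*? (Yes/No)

Yes

*her* is a pronoun; Principle B requires it to be free in its binding domain — the matrix clause.
— Beth: possessor inside the subject DP of the matrix clause; does not c-command the pronoun — Principle B does not apply; allowed.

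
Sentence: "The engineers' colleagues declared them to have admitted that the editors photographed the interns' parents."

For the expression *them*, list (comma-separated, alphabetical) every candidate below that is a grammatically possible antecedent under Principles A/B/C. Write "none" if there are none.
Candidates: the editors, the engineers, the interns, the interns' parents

*them* is a pronoun; Principle B requires it to be free in its binding domain — the matrix clause.
— the editors: subject of the clause headed by 'photographed'; is c-commanded by the pronoun; coreference would bind this R-expression — blocked (Principle C).
— the engineers: possessor inside the subject DP of the matrix clause; does not c-command the pronoun — Principle B does not apply; allowed.
— the interns: possessor inside the object DP of the clause headed by 'photographed'; is c-commanded by the pronoun; coreference would bind this R-expression — blocked (Principle C).
— the interns' parents: object of the clause headed by 'photographed'; is c-commanded by the pronoun; coreference would bind this R-expression — blocked (Principle C).

the engineers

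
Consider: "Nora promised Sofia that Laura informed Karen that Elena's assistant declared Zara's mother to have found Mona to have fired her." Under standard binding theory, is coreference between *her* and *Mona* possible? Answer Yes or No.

*Mona* is an R-expression; Principle C requires it to be free (not bound by any c-commanding expression).
— her: object of the clause headed by 'fired'; the R-expression locally c-commands the pronoun — coreference blocked (Principle B on the pronoun).

No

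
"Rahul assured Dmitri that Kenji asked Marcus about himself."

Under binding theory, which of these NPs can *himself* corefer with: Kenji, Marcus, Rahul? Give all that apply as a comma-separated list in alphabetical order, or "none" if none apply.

Kenji, Marcus

*himself* is a reflexive; Principle A requires it to be bound within its binding domain — the clause headed by 'asked'.
— Kenji: subject of the clause headed by 'asked'; c-commands the reflexive within its binding domain — allowed (Principle A).
— Marcus: object of the clause headed by 'asked'; c-commands the reflexive within its binding domain — allowed (Principle A).
— Rahul: subject of the matrix clause; c-commands the reflexive but lies outside its binding domain — cannot bind it (Principle A).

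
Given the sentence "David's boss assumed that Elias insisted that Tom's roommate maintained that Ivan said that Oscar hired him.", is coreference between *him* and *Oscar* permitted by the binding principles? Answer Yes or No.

*him* is a pronoun; Principle B requires it to be free in its binding domain — the clause headed by 'hired'.
— Oscar: subject of the clause headed by 'hired'; c-commands the pronoun within its binding domain — blocked (Principle B).

No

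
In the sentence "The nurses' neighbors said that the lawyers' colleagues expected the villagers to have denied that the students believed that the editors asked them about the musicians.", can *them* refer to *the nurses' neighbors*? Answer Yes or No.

Yes

*them* is a pronoun; Principle B requires it to be free in its binding domain — the clause headed by 'asked'.
— the nurses' neighbors: subject of the matrix clause; c-commands the pronoun but lies outside its binding domain — allowed.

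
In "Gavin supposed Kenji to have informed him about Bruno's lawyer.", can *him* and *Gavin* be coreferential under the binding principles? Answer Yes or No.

Yes

*Gavin* is an R-expression; Principle C requires it to be free (not bound by any c-commanding expression).
— him: object of the clause headed by 'informed'; the pronoun does not c-command the R-expression — coreference allowed.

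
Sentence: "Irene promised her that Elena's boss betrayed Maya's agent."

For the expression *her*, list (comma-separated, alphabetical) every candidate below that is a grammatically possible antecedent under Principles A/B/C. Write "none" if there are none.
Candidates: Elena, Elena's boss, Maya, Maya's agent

*her* is a pronoun; Principle B requires it to be free in its binding domain — the matrix clause.
— Elena: possessor inside the subject DP of the clause headed by 'betrayed'; is c-commanded by the pronoun; coreference would bind this R-expression — blocked (Principle C).
— Elena's boss: subject of the clause headed by 'betrayed'; is c-commanded by the pronoun; coreference would bind this R-expression — blocked (Principle C).
— Maya: possessor inside the object DP of the clause headed by 'betrayed'; is c-commanded by the pronoun; coreference would bind this R-expression — blocked (Principle C).
— Maya's agent: object of the clause headed by 'betrayed'; is c-commanded by the pronoun; coreference would bind this R-expression — blocked (Principle C).

none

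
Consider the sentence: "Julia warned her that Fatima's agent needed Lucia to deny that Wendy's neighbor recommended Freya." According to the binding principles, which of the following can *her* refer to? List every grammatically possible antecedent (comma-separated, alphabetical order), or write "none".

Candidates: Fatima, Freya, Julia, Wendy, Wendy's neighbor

none

*her* is a pronoun; Principle B requires it to be free in its binding domain — the matrix clause.
— Fatima: possessor inside the subject DP of the clause headed by 'needed'; is c-commanded by the pronoun; coreference would bind this R-expression — blocked (Principle C).
— Freya: object of the clause headed by 'recommended'; is c-commanded by the pronoun; coreference would bind this R-expression — blocked (Principle C).
— Julia: subject of the matrix clause; c-commands the pronoun within its binding domain — blocked (Principle B).
— Wendy: possessor inside the subject DP of the clause headed by 'recommended'; is c-commanded by the pronoun; coreference would bind this R-expression — blocked (Principle C).
— Wendy's neighbor: subject of the clause headed by 'recommended'; is c-commanded by the pronoun; coreference would bind this R-expression — blocked (Principle C).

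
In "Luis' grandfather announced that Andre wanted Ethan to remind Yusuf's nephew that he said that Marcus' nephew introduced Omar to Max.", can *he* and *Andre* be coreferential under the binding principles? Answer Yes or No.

Yes

*Andre* is an R-expression; Principle C requires it to be free (not bound by any c-commanding expression).
— he: subject of the clause headed by 'said'; the pronoun does not c-command the R-expression — coreference allowed.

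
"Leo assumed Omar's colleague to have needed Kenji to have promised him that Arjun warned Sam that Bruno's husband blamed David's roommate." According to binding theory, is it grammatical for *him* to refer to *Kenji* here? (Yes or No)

*Kenji* is an R-expression; Principle C requires it to be free (not bound by any c-commanding expression).
— him: object of the clause headed by 'promised'; the R-expression locally c-commands the pronoun — coreference blocked (Principle B on the pronoun).

No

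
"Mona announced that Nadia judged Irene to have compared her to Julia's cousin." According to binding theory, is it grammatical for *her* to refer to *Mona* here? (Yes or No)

*Mona* is an R-expression; Principle C requires it to be free (not bound by any c-commanding expression).
— her: object of the clause headed by 'compared'; the pronoun does not c-command the R-expression — coreference allowed.

Yes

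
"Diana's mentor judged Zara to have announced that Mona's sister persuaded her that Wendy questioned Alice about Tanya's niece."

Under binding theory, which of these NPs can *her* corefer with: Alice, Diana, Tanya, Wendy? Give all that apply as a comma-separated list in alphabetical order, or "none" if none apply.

Diana

*her* is a pronoun; Principle B requires it to be free in its binding domain — the clause headed by 'persuaded'.
— Alice: object of the clause headed by 'questioned'; is c-commanded by the pronoun; coreference would bind this R-expression — blocked (Principle C).
— Diana: possessor inside the subject DP of the matrix clause; does not c-command the pronoun — Principle B does not apply; allowed.
— Tanya: possessor inside the second object DP of the clause headed by 'questioned'; is c-commanded by the pronoun; coreference would bind this R-expression — blocked (Principle C).
— Wendy: subject of the clause headed by 'questioned'; is c-commanded by the pronoun; coreference would bind this R-expression — blocked (Principle C).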